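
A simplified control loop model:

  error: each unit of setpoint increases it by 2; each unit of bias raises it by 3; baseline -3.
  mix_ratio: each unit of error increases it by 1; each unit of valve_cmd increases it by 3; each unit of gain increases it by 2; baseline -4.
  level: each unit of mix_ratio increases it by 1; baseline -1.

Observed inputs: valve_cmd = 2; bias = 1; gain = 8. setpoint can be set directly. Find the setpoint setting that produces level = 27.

setpoint = 5

Substituting into the error equation gives error = 2*setpoint.
This gives mix_ratio = 2*setpoint + 18.
Substituting into the level equation gives level = 2*setpoint + 17.
Solve 2*setpoint + 17 = 27: setpoint = (27 - 17) / 2 = 5.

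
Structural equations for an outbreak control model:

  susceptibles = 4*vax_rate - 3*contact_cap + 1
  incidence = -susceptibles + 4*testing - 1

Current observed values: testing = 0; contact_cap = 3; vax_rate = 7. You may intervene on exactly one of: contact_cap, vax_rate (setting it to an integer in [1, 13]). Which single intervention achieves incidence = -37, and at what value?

set vax_rate = 11

Intervening on contact_cap: incidence = 3*contact_cap - 30. Reaching -37 requires contact_cap = -7/3, not an integer.
Intervening on vax_rate: with other inputs at their observed values, incidence = -4*vax_rate + 7. Solving for -37 gives vax_rate = 11, within [1, 13].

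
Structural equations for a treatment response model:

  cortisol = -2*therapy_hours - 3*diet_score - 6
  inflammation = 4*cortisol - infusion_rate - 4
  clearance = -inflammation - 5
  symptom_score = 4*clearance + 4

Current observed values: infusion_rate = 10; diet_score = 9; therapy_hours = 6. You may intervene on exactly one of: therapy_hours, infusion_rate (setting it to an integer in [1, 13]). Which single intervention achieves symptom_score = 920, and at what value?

Intervening on therapy_hours: with other inputs at their observed values, symptom_score = 32*therapy_hours + 568. Solving for 920 gives therapy_hours = 11, within [1, 13].
Intervening on infusion_rate: symptom_score = 4*infusion_rate + 720. Reaching 920 requires infusion_rate = 50, outside [1, 13].

set therapy_hours = 11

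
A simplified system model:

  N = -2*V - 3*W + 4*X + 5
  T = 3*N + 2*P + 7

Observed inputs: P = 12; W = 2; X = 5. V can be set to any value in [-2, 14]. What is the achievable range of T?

4 to 100

Substituting into the N equation gives N = -2*V + 19.
This gives T = -6*V + 88.
Linear in V, so extremes are at the endpoints: V = -2 gives T = 100; V = 14 gives T = 4.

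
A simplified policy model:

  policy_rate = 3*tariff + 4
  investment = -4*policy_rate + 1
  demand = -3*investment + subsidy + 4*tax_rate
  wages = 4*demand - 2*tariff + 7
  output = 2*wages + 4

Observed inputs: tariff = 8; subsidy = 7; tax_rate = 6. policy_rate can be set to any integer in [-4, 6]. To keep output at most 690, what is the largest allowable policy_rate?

policy_rate = 5

Intervening on policy_rate fixes its value directly, overriding its dependence on tariff.
Substituting into the demand equation gives demand = 12*policy_rate + 28.
Substituting into the wages equation gives wages = 48*policy_rate + 103.
Substituting into the output equation gives output = 96*policy_rate + 210.
Require 96*policy_rate + 210 ≤ 690, so policy_rate ≤ 5.
The largest integer in [-4, 6] satisfying this is 5.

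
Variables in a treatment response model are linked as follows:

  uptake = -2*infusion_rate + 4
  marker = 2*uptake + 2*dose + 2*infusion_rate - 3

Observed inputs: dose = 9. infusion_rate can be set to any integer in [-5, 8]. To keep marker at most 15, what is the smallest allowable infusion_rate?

Substituting into the marker equation gives marker = -2*infusion_rate + 23.
Require -2*infusion_rate + 23 ≤ 15, so infusion_rate ≥ 4.
The smallest integer in [-5, 8] satisfying this is 4.

infusion_rate = 4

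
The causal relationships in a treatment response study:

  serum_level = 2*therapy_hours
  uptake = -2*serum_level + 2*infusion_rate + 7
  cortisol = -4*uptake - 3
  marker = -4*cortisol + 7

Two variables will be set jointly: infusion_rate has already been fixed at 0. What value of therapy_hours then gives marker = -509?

With infusion_rate held at 0:
Substituting into the uptake equation gives uptake = -4*therapy_hours + 7.
So cortisol = 16*therapy_hours - 31.
Substituting into the marker equation gives marker = -64*therapy_hours + 131.
Solve -64*therapy_hours + 131 = -509: therapy_hours = (-509 - 131) / -64 = 10.

therapy_hours = 10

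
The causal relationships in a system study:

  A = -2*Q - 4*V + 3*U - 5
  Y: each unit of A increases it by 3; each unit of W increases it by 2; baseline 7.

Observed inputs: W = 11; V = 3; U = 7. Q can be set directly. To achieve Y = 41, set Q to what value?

Substituting into the A equation gives A = -2*Q + 4.
This gives Y = -6*Q + 41.
Solve -6*Q + 41 = 41: Q = (41 - 41) / -6 = 0.

Q = 0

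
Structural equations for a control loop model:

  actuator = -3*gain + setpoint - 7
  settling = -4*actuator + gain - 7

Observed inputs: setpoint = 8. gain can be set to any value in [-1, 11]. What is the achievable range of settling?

-24 to 132

Substituting into the actuator equation gives actuator = -3*gain + 1.
This gives settling = 13*gain - 11.
Linear in gain, so extremes are at the endpoints: gain = -1 gives settling = -24; gain = 11 gives settling = 132.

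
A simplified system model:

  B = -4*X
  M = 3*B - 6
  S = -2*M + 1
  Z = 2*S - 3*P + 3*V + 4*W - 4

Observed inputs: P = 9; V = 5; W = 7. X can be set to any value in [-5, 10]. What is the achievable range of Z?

Substituting into the M equation gives M = -12*X - 6.
S becomes 24*X + 13.
This gives Z = 48*X + 38.
Linear in X, so extremes are at the endpoints: X = -5 gives Z = -202; X = 10 gives Z = 518.

-202 to 518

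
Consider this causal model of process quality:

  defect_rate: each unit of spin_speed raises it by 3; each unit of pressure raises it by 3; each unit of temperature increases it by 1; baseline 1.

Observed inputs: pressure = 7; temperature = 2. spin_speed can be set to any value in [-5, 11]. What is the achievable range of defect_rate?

Substituting into the defect_rate equation gives defect_rate = 3*spin_speed + 24.
Linear in spin_speed, so extremes are at the endpoints: spin_speed = -5 gives defect_rate = 9; spin_speed = 11 gives defect_rate = 57.

9 to 57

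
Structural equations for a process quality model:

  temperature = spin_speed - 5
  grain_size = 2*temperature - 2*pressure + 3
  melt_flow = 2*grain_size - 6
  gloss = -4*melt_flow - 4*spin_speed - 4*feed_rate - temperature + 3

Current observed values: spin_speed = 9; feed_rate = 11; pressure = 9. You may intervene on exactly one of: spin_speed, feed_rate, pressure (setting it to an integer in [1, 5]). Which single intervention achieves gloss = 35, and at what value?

set feed_rate = 2

Intervening on spin_speed: gloss = -21*spin_speed + 188. Reaching 35 requires spin_speed = 51/7, not an integer.
Intervening on feed_rate: with other inputs at their observed values, gloss = -4*feed_rate + 43. Solving for 35 gives feed_rate = 2, within [1, 5].
Intervening on pressure: gloss = 16*pressure - 145. Reaching 35 requires pressure = 45/4, not an integer.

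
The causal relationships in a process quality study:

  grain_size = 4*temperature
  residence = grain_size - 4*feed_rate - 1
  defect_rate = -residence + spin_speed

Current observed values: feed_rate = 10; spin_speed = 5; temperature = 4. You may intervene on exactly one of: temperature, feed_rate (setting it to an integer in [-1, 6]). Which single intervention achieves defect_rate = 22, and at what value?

Intervening on temperature: with other inputs at their observed values, defect_rate = -4*temperature + 46. Solving for 22 gives temperature = 6, within [-1, 6].
Intervening on feed_rate: defect_rate = 4*feed_rate - 10. Reaching 22 requires feed_rate = 8, outside [-1, 6].

set temperature = 6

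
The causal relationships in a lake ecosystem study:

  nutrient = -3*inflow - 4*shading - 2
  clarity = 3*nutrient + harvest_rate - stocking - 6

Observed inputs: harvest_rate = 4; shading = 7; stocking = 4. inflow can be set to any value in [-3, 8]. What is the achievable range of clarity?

-168 to -69

Substituting into the nutrient equation gives nutrient = -3*inflow - 30.
This gives clarity = -9*inflow - 96.
Linear in inflow, so extremes are at the endpoints: inflow = -3 gives clarity = -69; inflow = 8 gives clarity = -168.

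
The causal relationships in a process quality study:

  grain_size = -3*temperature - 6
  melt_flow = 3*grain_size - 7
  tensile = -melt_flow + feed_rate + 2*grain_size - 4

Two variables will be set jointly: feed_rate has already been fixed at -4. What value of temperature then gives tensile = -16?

With feed_rate held at -4:
Substituting into the melt_flow equation gives melt_flow = -9*temperature - 25.
tensile becomes 3*temperature + 5.
Solve 3*temperature + 5 = -16: temperature = (-16 - 5) / 3 = -7.

temperature = -7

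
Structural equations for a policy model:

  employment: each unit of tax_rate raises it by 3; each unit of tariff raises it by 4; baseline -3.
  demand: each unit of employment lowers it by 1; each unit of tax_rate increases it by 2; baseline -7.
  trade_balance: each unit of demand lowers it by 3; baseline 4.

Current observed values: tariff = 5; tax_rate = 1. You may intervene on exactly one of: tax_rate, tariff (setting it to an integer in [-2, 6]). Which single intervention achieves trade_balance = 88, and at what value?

Intervening on tax_rate: with other inputs at their observed values, trade_balance = 3*tax_rate + 76. Solving for 88 gives tax_rate = 4, within [-2, 6].
Intervening on tariff: trade_balance = 12*tariff + 19. Reaching 88 requires tariff = 23/4, not an integer.

set tax_rate = 4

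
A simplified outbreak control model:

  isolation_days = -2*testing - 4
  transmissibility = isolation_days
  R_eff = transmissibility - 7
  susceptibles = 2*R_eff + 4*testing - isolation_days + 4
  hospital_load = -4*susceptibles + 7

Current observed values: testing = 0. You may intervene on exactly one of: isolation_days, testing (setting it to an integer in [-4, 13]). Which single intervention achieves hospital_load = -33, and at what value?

Intervening on isolation_days: hospital_load = -4*isolation_days + 47. Reaching -33 requires isolation_days = 20, outside [-4, 13].
Intervening on testing: with other inputs at their observed values, hospital_load = -8*testing + 63. Solving for -33 gives testing = 12, within [-4, 13].

set testing = 12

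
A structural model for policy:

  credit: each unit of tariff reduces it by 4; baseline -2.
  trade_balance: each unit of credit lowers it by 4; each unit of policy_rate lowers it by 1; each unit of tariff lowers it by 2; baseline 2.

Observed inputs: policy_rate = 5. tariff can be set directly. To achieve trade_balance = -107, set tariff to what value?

tariff = -8

Substituting into the trade_balance equation gives trade_balance = 14*tariff + 5.
Solve 14*tariff + 5 = -107: tariff = (-107 - 5) / 14 = -8.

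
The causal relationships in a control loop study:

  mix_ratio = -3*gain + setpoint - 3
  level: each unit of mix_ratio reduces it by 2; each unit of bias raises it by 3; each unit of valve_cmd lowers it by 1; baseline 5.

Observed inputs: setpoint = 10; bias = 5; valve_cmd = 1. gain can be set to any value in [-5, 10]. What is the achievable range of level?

Substituting into the mix_ratio equation gives mix_ratio = -3*gain + 7.
This gives level = 6*gain + 5.
Linear in gain, so extremes are at the endpoints: gain = -5 gives level = -25; gain = 10 gives level = 65.

-25 to 65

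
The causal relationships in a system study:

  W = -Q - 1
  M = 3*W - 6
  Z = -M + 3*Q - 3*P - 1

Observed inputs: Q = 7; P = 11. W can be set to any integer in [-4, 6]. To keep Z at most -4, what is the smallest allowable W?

W = -1

Intervening on W fixes its value directly, overriding its dependence on Q.
Substituting into the Z equation gives Z = -3*W - 7.
Require -3*W - 7 ≤ -4, so W ≥ -1.
The smallest integer in [-4, 6] satisfying this is -1.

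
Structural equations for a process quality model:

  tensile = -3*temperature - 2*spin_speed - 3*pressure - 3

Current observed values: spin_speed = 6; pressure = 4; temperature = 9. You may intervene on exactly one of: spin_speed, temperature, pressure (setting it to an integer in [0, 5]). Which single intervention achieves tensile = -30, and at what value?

Intervening on spin_speed: tensile = -2*spin_speed - 42. Reaching -30 requires spin_speed = -6, outside [0, 5].
Intervening on temperature: with other inputs at their observed values, tensile = -3*temperature - 27. Solving for -30 gives temperature = 1, within [0, 5].
Intervening on pressure: tensile = -3*pressure - 42. Reaching -30 requires pressure = -4, outside [0, 5].

set temperature = 1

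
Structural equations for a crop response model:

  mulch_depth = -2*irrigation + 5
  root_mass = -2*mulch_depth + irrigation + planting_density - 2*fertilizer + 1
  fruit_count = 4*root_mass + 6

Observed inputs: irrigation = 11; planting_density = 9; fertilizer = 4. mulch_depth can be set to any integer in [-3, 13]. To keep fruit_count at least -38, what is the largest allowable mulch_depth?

mulch_depth = 12

Intervening on mulch_depth fixes its value directly, overriding its dependence on irrigation.
Substituting into the root_mass equation gives root_mass = -2*mulch_depth + 13.
Substituting into the fruit_count equation gives fruit_count = -8*mulch_depth + 58.
Require -8*mulch_depth + 58 ≥ -38, so mulch_depth ≤ 12.
The largest integer in [-3, 13] satisfying this is 12.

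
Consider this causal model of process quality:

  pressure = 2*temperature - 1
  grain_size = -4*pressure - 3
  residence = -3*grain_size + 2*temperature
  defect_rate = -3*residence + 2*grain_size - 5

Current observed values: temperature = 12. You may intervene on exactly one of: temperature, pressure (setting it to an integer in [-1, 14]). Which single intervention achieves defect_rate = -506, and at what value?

Intervening on temperature: defect_rate = -94*temperature + 6. Reaching -506 requires temperature = 256/47, not an integer.
Intervening on pressure: with other inputs at their observed values, defect_rate = -44*pressure - 110. Solving for -506 gives pressure = 9, within [-1, 14].

set pressure = 9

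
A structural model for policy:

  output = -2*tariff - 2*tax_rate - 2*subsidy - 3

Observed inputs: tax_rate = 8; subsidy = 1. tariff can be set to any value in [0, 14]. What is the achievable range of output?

Substituting into the output equation gives output = -2*tariff - 21.
Linear in tariff, so extremes are at the endpoints: tariff = 0 gives output = -21; tariff = 14 gives output = -49.

-49 to -21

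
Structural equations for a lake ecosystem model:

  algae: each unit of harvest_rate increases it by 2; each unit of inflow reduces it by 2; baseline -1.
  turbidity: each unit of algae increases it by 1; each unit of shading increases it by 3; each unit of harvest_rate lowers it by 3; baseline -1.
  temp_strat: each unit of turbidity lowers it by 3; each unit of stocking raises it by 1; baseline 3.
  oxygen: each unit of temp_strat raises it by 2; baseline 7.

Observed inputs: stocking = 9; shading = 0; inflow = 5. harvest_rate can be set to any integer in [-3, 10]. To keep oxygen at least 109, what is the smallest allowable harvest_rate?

Substituting into the algae equation gives algae = 2*harvest_rate - 11.
Substituting into the turbidity equation gives turbidity = -harvest_rate - 12.
So temp_strat = 3*harvest_rate + 48.
So oxygen = 6*harvest_rate + 103.
Require 6*harvest_rate + 103 ≥ 109, so harvest_rate ≥ 1.
The smallest integer in [-3, 10] satisfying this is 1.

harvest_rate = 1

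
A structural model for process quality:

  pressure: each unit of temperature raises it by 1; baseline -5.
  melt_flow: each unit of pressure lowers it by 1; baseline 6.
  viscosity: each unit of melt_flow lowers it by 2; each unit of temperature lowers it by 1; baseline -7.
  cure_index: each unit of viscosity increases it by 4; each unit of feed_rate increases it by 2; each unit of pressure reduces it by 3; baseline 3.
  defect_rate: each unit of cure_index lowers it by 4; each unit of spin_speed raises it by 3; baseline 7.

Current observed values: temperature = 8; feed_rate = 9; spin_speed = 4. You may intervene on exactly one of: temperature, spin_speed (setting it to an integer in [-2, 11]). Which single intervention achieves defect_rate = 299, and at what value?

set temperature = 10

Intervening on temperature: with other inputs at their observed values, defect_rate = -4*temperature + 339. Solving for 299 gives temperature = 10, within [-2, 11].
Intervening on spin_speed: defect_rate = 3*spin_speed + 295. Reaching 299 requires spin_speed = 4/3, not an integer.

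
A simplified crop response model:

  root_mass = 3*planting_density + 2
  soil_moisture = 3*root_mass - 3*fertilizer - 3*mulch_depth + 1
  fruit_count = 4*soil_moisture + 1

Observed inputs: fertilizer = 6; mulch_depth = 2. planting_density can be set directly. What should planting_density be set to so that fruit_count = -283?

planting_density = -6

Substituting into the soil_moisture equation gives soil_moisture = 9*planting_density - 17.
So fruit_count = 36*planting_density - 67.
Solve 36*planting_density - 67 = -283: planting_density = (-283 + 67) / 36 = -6.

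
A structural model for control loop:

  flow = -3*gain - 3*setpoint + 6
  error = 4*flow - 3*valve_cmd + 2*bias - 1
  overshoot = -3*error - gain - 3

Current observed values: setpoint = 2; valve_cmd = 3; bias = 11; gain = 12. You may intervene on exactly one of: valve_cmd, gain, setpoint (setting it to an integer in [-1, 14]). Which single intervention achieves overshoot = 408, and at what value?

set valve_cmd = 6

Intervening on valve_cmd: with other inputs at their observed values, overshoot = 9*valve_cmd + 354. Solving for 408 gives valve_cmd = 6, within [-1, 14].
Intervening on gain: overshoot = 35*gain - 39. Reaching 408 requires gain = 447/35, not an integer.
Intervening on setpoint: overshoot = 36*setpoint + 309. Reaching 408 requires setpoint = 11/4, not an integer.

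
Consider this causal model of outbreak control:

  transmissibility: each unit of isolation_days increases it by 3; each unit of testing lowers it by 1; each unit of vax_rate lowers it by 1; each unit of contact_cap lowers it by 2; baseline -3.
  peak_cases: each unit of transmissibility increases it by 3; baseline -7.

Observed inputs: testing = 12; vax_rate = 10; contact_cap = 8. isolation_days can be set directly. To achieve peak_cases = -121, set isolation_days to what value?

Substituting into the transmissibility equation gives transmissibility = 3*isolation_days - 41.
Substituting into the peak_cases equation gives peak_cases = 9*isolation_days - 130.
Solve 9*isolation_days - 130 = -121: isolation_days = (-121 + 130) / 9 = 1.

isolation_days = 1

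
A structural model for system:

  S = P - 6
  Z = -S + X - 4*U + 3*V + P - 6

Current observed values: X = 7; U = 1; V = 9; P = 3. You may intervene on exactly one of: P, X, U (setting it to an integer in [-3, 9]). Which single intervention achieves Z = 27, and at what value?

set X = 4

Intervening on P: the paths from P to Z cancel (net effect zero), leaving Z = 30; 27 is unreachable this way.
Intervening on X: with other inputs at their observed values, Z = X + 23. Solving for 27 gives X = 4, within [-3, 9].
Intervening on U: Z = -4*U + 34. Reaching 27 requires U = 7/4, not an integer.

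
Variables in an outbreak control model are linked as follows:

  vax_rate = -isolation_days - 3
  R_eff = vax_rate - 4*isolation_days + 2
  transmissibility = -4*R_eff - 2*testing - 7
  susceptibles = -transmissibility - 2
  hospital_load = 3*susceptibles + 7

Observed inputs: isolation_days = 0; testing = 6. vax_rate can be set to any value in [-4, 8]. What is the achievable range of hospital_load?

Intervening on vax_rate fixes its value directly, overriding its dependence on isolation_days.
Substituting into the R_eff equation gives R_eff = vax_rate + 2.
This gives transmissibility = -4*vax_rate - 27.
Substituting into the susceptibles equation gives susceptibles = 4*vax_rate + 25.
Substituting into the hospital_load equation gives hospital_load = 12*vax_rate + 82.
Linear in vax_rate, so extremes are at the endpoints: vax_rate = -4 gives hospital_load = 34; vax_rate = 8 gives hospital_load = 178.

34 to 178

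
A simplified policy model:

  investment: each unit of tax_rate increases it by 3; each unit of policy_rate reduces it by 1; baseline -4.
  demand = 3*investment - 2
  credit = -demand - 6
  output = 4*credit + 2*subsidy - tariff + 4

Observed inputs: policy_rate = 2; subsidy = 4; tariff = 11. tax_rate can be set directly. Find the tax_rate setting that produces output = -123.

Substituting into the investment equation gives investment = 3*tax_rate - 6.
This gives demand = 9*tax_rate - 20.
So credit = -9*tax_rate + 14.
Substituting into the output equation gives output = -36*tax_rate + 57.
Solve -36*tax_rate + 57 = -123: tax_rate = (-123 - 57) / -36 = 5.

tax_rate = 5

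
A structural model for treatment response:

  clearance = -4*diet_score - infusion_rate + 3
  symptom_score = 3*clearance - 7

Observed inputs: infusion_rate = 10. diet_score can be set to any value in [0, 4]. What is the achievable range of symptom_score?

Substituting into the clearance equation gives clearance = -4*diet_score - 7.
Substituting into the symptom_score equation gives symptom_score = -12*diet_score - 28.
Linear in diet_score, so extremes are at the endpoints: diet_score = 0 gives symptom_score = -28; diet_score = 4 gives symptom_score = -76.

-76 to -28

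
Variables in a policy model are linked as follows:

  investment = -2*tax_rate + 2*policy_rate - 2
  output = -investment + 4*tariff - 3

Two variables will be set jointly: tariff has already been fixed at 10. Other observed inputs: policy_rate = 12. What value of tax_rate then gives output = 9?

tax_rate = -3

With tariff held at 10:
Substituting into the investment equation gives investment = -2*tax_rate + 22.
output becomes 2*tax_rate + 15.
Solve 2*tax_rate + 15 = 9: tax_rate = (9 - 15) / 2 = -3.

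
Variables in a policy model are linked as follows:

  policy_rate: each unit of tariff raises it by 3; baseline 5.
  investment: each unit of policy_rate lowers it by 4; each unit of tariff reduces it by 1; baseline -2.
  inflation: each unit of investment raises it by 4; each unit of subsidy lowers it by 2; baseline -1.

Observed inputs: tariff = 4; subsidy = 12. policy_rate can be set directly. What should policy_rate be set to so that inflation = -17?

policy_rate = -2

Intervening on policy_rate fixes its value directly, overriding its dependence on tariff.
Substituting into the investment equation gives investment = -4*policy_rate - 6.
This gives inflation = -16*policy_rate - 49.
Solve -16*policy_rate - 49 = -17: policy_rate = (-17 + 49) / -16 = -2.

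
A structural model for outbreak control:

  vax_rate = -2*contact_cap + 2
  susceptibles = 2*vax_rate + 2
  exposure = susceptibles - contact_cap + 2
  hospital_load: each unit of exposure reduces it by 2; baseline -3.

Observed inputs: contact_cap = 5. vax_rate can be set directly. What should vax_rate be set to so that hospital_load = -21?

Intervening on vax_rate fixes its value directly, overriding its dependence on contact_cap.
Substituting into the exposure equation gives exposure = 2*vax_rate - 1.
hospital_load becomes -4*vax_rate - 1.
Solve -4*vax_rate - 1 = -21: vax_rate = (-21 + 1) / -4 = 5.

vax_rate = 5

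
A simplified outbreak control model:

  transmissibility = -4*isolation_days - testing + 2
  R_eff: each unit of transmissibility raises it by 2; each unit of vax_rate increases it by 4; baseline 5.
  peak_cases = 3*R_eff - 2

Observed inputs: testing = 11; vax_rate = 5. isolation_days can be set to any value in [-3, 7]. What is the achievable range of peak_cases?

-149 to 91

Substituting into the transmissibility equation gives transmissibility = -4*isolation_days - 9.
So R_eff = -8*isolation_days + 7.
peak_cases becomes -24*isolation_days + 19.
Linear in isolation_days, so extremes are at the endpoints: isolation_days = -3 gives peak_cases = 91; isolation_days = 7 gives peak_cases = -149.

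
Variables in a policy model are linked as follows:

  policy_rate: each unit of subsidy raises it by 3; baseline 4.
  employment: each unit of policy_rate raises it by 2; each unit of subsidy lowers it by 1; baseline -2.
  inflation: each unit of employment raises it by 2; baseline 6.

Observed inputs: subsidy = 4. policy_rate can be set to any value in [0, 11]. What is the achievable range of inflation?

Intervening on policy_rate fixes its value directly, overriding its dependence on subsidy.
Substituting into the employment equation gives employment = 2*policy_rate - 6.
Substituting into the inflation equation gives inflation = 4*policy_rate - 6.
Linear in policy_rate, so extremes are at the endpoints: policy_rate = 0 gives inflation = -6; policy_rate = 11 gives inflation = 38.

-6 to 38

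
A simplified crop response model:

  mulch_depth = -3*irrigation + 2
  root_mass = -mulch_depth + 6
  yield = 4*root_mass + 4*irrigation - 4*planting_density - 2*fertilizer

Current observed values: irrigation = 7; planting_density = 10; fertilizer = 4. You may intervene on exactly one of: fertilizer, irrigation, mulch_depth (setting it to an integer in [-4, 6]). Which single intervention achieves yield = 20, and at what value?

set mulch_depth = -4

Intervening on fertilizer: yield = -2*fertilizer + 88. Reaching 20 requires fertilizer = 34, outside [-4, 6].
Intervening on irrigation: yield = 16*irrigation - 32. Reaching 20 requires irrigation = 13/4, not an integer.
Intervening on mulch_depth: with other inputs at their observed values, yield = -4*mulch_depth + 4. Solving for 20 gives mulch_depth = -4, within [-4, 6].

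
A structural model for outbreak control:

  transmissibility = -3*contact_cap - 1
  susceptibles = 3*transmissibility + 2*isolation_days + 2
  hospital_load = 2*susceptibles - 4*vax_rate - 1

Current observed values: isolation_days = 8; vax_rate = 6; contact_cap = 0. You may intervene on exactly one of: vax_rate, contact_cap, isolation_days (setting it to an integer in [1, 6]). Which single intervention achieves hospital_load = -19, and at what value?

set isolation_days = 2

Intervening on vax_rate: hospital_load = -4*vax_rate + 29. Reaching -19 requires vax_rate = 12, outside [1, 6].
Intervening on contact_cap: hospital_load = -18*contact_cap + 5. Reaching -19 requires contact_cap = 4/3, not an integer.
Intervening on isolation_days: with other inputs at their observed values, hospital_load = 4*isolation_days - 27. Solving for -19 gives isolation_days = 2, within [1, 6].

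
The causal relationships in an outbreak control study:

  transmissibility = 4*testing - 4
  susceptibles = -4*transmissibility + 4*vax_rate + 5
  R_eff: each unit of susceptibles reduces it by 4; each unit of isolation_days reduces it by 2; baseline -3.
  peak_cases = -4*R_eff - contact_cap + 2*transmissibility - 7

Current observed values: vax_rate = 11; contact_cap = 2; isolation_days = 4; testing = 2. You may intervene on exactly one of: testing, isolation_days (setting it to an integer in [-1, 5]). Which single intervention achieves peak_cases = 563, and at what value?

set isolation_days = 3

Intervening on testing: peak_cases = -248*testing + 1067. Reaching 563 requires testing = 63/31, not an integer.
Intervening on isolation_days: with other inputs at their observed values, peak_cases = 8*isolation_days + 539. Solving for 563 gives isolation_days = 3, within [-1, 5].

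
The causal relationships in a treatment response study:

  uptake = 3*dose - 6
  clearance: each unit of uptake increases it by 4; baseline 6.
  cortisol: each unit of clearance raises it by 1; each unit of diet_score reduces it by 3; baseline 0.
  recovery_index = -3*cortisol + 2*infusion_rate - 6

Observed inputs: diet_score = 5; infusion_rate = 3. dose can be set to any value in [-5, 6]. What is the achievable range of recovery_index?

-117 to 279

Substituting into the clearance equation gives clearance = 12*dose - 18.
This gives cortisol = 12*dose - 33.
So recovery_index = -36*dose + 99.
Linear in dose, so extremes are at the endpoints: dose = -5 gives recovery_index = 279; dose = 6 gives recovery_index = -117.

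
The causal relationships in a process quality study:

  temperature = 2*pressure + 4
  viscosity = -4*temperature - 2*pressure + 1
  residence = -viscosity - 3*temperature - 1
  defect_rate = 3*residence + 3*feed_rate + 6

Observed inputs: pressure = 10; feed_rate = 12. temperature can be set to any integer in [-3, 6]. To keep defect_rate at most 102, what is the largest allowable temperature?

temperature = 2

Intervening on temperature fixes its value directly, overriding its dependence on pressure.
Substituting into the viscosity equation gives viscosity = -4*temperature - 19.
Substituting into the residence equation gives residence = temperature + 18.
Substituting into the defect_rate equation gives defect_rate = 3*temperature + 96.
Require 3*temperature + 96 ≤ 102, so temperature ≤ 2.
The largest integer in [-3, 6] satisfying this is 2.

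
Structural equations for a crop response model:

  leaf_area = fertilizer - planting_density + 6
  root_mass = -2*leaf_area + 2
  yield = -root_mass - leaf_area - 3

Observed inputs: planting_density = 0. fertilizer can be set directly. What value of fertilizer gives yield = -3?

Substituting into the leaf_area equation gives leaf_area = fertilizer + 6.
So root_mass = -2*fertilizer - 10.
So yield = fertilizer + 1.
Solve fertilizer + 1 = -3: fertilizer = (-3 - 1) / 1 = -4.

fertilizer = -4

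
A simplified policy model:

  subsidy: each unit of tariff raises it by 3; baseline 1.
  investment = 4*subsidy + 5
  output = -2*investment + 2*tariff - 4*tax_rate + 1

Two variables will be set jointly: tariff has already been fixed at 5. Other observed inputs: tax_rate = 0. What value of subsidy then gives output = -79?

subsidy = 10

With tariff held at 5:
Intervening on subsidy fixes its value directly, overriding its dependence on tariff.
Substituting into the output equation gives output = -8*subsidy + 1.
Solve -8*subsidy + 1 = -79: subsidy = (-79 - 1) / -8 = 10.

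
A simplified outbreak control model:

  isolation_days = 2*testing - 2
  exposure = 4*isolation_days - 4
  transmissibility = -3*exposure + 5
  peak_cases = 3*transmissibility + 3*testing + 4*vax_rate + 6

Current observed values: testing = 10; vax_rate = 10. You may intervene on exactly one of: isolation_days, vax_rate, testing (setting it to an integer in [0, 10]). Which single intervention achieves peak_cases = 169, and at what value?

Intervening on isolation_days: peak_cases = -36*isolation_days + 127. Reaching 169 requires isolation_days = -7/6, not an integer.
Intervening on vax_rate: peak_cases = 4*vax_rate - 561. Reaching 169 requires vax_rate = 365/2, not an integer.
Intervening on testing: with other inputs at their observed values, peak_cases = -69*testing + 169. Solving for 169 gives testing = 0, within [0, 10].

set testing = 0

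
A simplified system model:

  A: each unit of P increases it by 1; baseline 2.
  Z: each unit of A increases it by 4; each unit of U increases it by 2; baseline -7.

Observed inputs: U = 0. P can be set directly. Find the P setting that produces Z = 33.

Substituting into the Z equation gives Z = 4*P + 1.
Solve 4*P + 1 = 33: P = (33 - 1) / 4 = 8.

P = 8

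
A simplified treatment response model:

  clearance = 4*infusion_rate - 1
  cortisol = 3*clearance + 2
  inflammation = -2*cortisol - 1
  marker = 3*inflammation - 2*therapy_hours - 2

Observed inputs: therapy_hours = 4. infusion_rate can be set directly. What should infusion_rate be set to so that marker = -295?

Substituting into the cortisol equation gives cortisol = 12*infusion_rate - 1.
This gives inflammation = -24*infusion_rate + 1.
marker becomes -72*infusion_rate - 7.
Solve -72*infusion_rate - 7 = -295: infusion_rate = (-295 + 7) / -72 = 4.

infusion_rate = 4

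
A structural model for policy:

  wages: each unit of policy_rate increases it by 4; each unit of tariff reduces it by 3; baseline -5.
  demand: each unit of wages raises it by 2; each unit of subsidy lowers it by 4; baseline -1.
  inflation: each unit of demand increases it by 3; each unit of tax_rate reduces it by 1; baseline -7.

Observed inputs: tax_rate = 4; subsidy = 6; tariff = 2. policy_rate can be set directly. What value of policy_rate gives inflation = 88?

policy_rate = 10

Substituting into the wages equation gives wages = 4*policy_rate - 11.
This gives demand = 8*policy_rate - 47.
Substituting into the inflation equation gives inflation = 24*policy_rate - 152.
Solve 24*policy_rate - 152 = 88: policy_rate = (88 + 152) / 24 = 10.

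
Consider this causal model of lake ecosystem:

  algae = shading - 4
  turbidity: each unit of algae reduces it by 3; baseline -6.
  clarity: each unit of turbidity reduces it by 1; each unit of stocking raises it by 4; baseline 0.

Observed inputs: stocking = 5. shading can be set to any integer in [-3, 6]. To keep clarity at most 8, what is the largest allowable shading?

Substituting into the turbidity equation gives turbidity = -3*shading + 6.
So clarity = 3*shading + 14.
Require 3*shading + 14 ≤ 8, so shading ≤ -2.
The largest integer in [-3, 6] satisfying this is -2.

shading = -2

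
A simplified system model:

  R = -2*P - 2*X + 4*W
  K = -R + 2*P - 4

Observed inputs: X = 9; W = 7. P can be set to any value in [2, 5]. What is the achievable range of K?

-6 to 6

Substituting into the R equation gives R = -2*P + 10.
K becomes 4*P - 14.
Linear in P, so extremes are at the endpoints: P = 2 gives K = -6; P = 5 gives K = 6.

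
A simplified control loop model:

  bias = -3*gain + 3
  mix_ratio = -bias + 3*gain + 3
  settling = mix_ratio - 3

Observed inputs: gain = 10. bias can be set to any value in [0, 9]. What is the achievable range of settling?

Intervening on bias fixes its value directly, overriding its dependence on gain.
Substituting into the mix_ratio equation gives mix_ratio = -bias + 33.
Substituting into the settling equation gives settling = -bias + 30.
Linear in bias, so extremes are at the endpoints: bias = 0 gives settling = 30; bias = 9 gives settling = 21.

21 to 30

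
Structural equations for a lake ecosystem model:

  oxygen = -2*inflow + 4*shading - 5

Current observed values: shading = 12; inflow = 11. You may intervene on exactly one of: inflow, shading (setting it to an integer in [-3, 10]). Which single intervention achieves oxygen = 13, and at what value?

set shading = 10

Intervening on inflow: oxygen = -2*inflow + 43. Reaching 13 requires inflow = 15, outside [-3, 10].
Intervening on shading: with other inputs at their observed values, oxygen = 4*shading - 27. Solving for 13 gives shading = 10, within [-3, 10].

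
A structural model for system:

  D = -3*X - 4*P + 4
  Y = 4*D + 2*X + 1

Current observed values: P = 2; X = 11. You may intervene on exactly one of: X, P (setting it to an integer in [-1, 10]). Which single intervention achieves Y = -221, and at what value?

set P = 8

Intervening on X: Y = -10*X - 15. Reaching -221 requires X = 103/5, not an integer.
Intervening on P: with other inputs at their observed values, Y = -16*P - 93. Solving for -221 gives P = 8, within [-1, 10].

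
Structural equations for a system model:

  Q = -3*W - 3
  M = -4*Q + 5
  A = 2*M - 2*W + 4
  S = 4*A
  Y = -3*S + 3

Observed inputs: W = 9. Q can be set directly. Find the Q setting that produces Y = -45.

Q = -1

Intervening on Q fixes its value directly, overriding its dependence on W.
Substituting into the A equation gives A = -8*Q - 4.
Substituting into the S equation gives S = -32*Q - 16.
Substituting into the Y equation gives Y = 96*Q + 51.
Solve 96*Q + 51 = -45: Q = (-45 - 51) / 96 = -1.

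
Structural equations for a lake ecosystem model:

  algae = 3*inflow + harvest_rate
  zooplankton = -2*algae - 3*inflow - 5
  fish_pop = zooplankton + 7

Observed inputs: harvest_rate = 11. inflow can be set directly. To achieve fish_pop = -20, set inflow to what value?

Substituting into the algae equation gives algae = 3*inflow + 11.
Substituting into the zooplankton equation gives zooplankton = -9*inflow - 27.
Substituting into the fish_pop equation gives fish_pop = -9*inflow - 20.
Solve -9*inflow - 20 = -20: inflow = (-20 + 20) / -9 = 0.

inflow = 0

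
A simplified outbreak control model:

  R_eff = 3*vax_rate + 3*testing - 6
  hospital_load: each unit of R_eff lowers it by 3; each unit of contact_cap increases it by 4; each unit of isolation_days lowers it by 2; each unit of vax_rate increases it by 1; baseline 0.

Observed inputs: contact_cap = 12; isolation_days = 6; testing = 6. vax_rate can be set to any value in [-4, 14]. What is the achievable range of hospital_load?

Substituting into the R_eff equation gives R_eff = 3*vax_rate + 12.
Substituting into the hospital_load equation gives hospital_load = -8*vax_rate.
Linear in vax_rate, so extremes are at the endpoints: vax_rate = -4 gives hospital_load = 32; vax_rate = 14 gives hospital_load = -112.

-112 to 32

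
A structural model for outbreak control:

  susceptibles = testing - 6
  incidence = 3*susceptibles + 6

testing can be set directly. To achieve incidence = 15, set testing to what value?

testing = 9

Substituting into the incidence equation gives incidence = 3*testing - 12.
Solve 3*testing - 12 = 15: testing = (15 + 12) / 3 = 9.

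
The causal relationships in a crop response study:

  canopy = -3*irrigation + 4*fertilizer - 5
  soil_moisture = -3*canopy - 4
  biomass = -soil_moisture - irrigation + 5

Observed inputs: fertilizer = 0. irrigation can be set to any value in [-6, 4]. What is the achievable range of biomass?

Substituting into the canopy equation gives canopy = -3*irrigation - 5.
soil_moisture becomes 9*irrigation + 11.
This gives biomass = -10*irrigation - 6.
Linear in irrigation, so extremes are at the endpoints: irrigation = -6 gives biomass = 54; irrigation = 4 gives biomass = -46.

-46 to 54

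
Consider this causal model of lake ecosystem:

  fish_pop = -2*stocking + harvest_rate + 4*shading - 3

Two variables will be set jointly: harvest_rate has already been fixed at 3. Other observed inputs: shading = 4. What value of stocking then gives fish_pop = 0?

With harvest_rate held at 3:
Substituting into the fish_pop equation gives fish_pop = -2*stocking + 16.
Solve -2*stocking + 16 = 0: stocking = (0 - 16) / -2 = 8.

stocking = 8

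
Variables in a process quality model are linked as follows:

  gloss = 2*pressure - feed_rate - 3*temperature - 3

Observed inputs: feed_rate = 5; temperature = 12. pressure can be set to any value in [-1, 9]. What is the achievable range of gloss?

Substituting into the gloss equation gives gloss = 2*pressure - 44.
Linear in pressure, so extremes are at the endpoints: pressure = -1 gives gloss = -46; pressure = 9 gives gloss = -26.

-46 to -26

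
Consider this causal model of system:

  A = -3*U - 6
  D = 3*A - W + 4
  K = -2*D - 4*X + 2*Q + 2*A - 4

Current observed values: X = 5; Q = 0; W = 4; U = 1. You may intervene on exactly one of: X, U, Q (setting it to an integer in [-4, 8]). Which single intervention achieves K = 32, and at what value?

Intervening on X: with other inputs at their observed values, K = -4*X + 32. Solving for 32 gives X = 0, within [-4, 8].
Intervening on U: K = 12*U. Reaching 32 requires U = 8/3, not an integer.
Intervening on Q: K = 2*Q + 12. Reaching 32 requires Q = 10, outside [-4, 8].

set X = 0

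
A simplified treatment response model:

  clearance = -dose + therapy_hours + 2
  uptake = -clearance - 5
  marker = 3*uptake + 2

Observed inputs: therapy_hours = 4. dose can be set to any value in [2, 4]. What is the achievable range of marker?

-25 to -19

Substituting into the clearance equation gives clearance = -dose + 6.
uptake becomes dose - 11.
Substituting into the marker equation gives marker = 3*dose - 31.
Linear in dose, so extremes are at the endpoints: dose = 2 gives marker = -25; dose = 4 gives marker = -19.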